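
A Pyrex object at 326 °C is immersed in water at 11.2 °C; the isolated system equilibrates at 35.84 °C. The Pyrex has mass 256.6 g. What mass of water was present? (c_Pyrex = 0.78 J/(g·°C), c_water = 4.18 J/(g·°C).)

Heat lost by the Pyrex = heat gained by the water:
256.6×0.78×(326 − 35.84) = m×4.18×(35.84 − 11.2)
103 m = 58075  ⇒  m ≈ 563.9 g

m ≈ 564 g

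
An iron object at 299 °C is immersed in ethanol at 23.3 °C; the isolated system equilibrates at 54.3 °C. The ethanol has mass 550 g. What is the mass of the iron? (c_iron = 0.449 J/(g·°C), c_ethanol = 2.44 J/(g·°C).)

m ≈ 379 g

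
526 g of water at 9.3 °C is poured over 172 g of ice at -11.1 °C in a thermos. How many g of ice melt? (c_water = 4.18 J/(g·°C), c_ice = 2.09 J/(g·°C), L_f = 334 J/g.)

Water can give up m c ΔT = 526×4.18×9.3 = 20448 J before reaching 0 °C.
Of that, 172×2.09×11.1 = 3990.2 J goes to bring the ice to 0 °C, leaving 16457 J.
Fully melting the ice requires m_ice L_f = 172×334 = 57448 J.
16457 J < 57448 J, so only part of the ice melts and the system sits at 0 °C.
m_melt = 16457 / L_f = 49.27 g.

m_melted ≈ 49.3 g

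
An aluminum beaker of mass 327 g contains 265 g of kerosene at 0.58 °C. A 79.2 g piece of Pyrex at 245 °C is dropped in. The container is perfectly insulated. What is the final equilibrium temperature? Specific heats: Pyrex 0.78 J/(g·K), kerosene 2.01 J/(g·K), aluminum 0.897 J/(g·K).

T_f ≈ 17.6 °C

Let T be the final temperature. ΣQ_i = 0:
79.2×0.78×(T − 245) + 265×2.01×(T − 0.58) + 327×0.897×(T − 0.58) = 0
887.75 T = 15614
T = 15614/887.75 ≈ 17.59 °C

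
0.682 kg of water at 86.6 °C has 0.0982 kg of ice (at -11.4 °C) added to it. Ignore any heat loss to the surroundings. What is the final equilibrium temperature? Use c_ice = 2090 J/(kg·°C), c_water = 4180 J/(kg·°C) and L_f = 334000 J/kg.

T_f ≈ 64.9 °C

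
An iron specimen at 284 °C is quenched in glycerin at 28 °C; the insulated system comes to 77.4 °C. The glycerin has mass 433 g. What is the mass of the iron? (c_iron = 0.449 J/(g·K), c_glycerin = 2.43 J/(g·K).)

m ≈ 560 g

Heat lost by the iron = heat gained by the glycerin:
m·0.449·(284 − 77.4) = 433·2.43·(77.4 − 28)
92.76 m = 51978  ⇒  m ≈ 560.3 g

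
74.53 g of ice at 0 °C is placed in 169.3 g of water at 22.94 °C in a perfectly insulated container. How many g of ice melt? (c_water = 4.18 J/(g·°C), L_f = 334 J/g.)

m_melted ≈ 48.6 g

Water can give up m c ΔT = 169.3·4.18·22.94 = 16234 J before reaching 0 °C.
Fully melting the ice requires m_ice L_f = 74.53·334 = 24893 J.
Since 16234 < 24893 J, not all the ice melts; equilibrium is at 0 °C.
m_melted·334 = 16234  ⇒  m_melted ≈ 48.6 g.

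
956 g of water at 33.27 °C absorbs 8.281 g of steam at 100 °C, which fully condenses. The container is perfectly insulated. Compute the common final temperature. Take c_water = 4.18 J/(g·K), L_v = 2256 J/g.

T_f ≈ 38.5 °C

Heat gained plus heat lost sum to zero:
condense steam: −8.281·2256 = −18682
  condensed water 100 °C→T: 34.61(T − 100)
  original water: 3996.1(T − 33.27)
4030.7 T = 18682 + 3461.5 + 132950 = 155093
T ≈ 38.48 °C (< 100 °C, so full condensation is consistent).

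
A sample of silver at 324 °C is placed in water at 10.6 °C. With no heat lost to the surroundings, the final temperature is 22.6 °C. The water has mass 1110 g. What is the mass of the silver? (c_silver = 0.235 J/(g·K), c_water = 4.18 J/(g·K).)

m ≈ 786 g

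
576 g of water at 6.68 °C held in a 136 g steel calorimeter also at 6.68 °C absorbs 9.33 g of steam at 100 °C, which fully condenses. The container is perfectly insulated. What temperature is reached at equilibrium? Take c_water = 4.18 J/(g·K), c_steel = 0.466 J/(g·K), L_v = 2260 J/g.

Net heat exchanged in the isolated system is zero:
steam→water at 100 °C releases m L_v = 9.33·2260 = 21086; condensate cools 100→T: 9.33·4.18·(T − 100) = 39(T − 100); original water: 2407.7(T − 6.68); steel cup: 136·0.466·(T − 6.68) = 63.38(T − 6.68)
2510.1 T = 21086 + 3899.9 + 16507 = 41492
T ≈ 16.53 °C — below 100 °C, confirming all the steam condensed.

T_f ≈ 16.5 °C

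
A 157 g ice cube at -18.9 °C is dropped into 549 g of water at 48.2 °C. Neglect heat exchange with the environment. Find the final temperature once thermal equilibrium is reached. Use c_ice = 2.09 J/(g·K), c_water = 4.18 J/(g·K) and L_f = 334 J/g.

Conservation of energy gives ΣQ = 0:
warm ice to 0 °C: 157×2.09×(0 − (-18.9)) = 6201.7; latent heat to melt: 157×334 = 52438; meltwater 0→T: 157×4.18×T = 656.26 T; water: 2294.8(T − 48.2)
2951.1 T = 110610 − 58640 = 51971
T ≈ 17.61 °C — above 0 °C, consistent with complete melting.

T_f ≈ 17.6 °C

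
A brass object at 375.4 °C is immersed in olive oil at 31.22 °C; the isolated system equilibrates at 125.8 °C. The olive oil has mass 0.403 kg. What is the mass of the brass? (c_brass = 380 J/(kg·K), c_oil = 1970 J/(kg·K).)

m ≈ 0.792 kg

Energy conservation, ΣQ = 0:
m·380·(125.8 − 375.4) + 0.403·1970·(125.8 − 31.22) = 0
-94848 m = -75088
m = -75088/-94848 ≈ 0.7917 kg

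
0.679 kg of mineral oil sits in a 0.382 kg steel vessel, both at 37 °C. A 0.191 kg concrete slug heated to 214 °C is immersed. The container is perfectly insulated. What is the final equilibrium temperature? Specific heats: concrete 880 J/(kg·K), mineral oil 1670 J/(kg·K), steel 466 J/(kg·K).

T_f ≈ 57.1 °C

Heat gained plus heat lost sum to zero:
0.191×880×(T − 214) + 0.679×1670×(T − 37) + 0.382×466×(T − 37) = 0
1480 T = 84511
T = 84511/1480 ≈ 57.10 °C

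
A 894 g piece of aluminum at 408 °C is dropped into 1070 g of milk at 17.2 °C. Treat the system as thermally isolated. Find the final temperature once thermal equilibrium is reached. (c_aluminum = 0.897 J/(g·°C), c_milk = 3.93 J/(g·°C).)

T_f ≈ 79.8 °C

Energy conservation, ΣQ = 0:
894·0.897·(T − 408) + 1070·3.93·(T − 17.2) = 0
801.92(T − 408) + 4205.1(T − 17.2) = 0
(801.92 + 4205.1) T = 801.92·408 + 4205.1·17.2
T = 399510/5007 ≈ 79.79 °C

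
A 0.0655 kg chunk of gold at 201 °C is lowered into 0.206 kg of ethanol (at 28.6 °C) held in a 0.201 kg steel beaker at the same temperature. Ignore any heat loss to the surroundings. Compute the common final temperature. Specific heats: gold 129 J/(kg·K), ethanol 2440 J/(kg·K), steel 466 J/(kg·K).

T_f ≈ 31.0 °C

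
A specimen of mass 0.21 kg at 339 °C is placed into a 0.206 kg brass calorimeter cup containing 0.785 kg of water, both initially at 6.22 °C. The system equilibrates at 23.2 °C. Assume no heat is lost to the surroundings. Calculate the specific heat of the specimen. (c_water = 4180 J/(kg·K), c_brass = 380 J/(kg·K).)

Let T be the final temperature. ΣQ_i = 0:
0.21·c·(23.2 − 339) + 0.785·4180·(23.2 − 6.22) + 0.206·380·(23.2 − 6.22) = 0
-66.32 c = -57046
c = -57046/-66.32 ≈ 860.2 J/(kg·K)

c ≈ 860 J/(kg·K)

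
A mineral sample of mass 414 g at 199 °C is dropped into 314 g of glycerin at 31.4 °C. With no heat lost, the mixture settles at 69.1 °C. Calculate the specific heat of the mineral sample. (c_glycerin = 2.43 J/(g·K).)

Taking heat into each body as positive, Σ m c ΔT = 0:
414·c·(69.1 − 199) + 314·2.43·(69.1 − 31.4) = 0
-53779 c = -28766
c = -28766/-53779 ≈ 0.5349 J/(g·K)

c ≈ 0.535 J/(g·K)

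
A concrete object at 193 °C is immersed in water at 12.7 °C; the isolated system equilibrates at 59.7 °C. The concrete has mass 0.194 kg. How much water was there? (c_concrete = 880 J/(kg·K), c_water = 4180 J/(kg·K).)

m ≈ 0.116 kg

Conservation of energy gives ΣQ = 0:
0.194×880×(59.7 − 193) + m×4180×(59.7 − 12.7) = 0
196460 m = 22757
m = 22757/196460 ≈ 0.1158 kg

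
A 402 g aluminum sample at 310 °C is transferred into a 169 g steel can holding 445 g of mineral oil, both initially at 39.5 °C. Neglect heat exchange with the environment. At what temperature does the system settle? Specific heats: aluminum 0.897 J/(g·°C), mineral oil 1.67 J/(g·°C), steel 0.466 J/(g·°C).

Heat gained plus heat lost sum to zero:
402·0.897·(T − 310) + 445·1.67·(T − 39.5) + 169·0.466·(T − 39.5) = 0
360.59(T − 310) + 743.15(T − 39.5) + 78.75(T − 39.5) = 0
1182.5 T = 144249
T ≈ 121.99 °C

T_f ≈ 122.0 °C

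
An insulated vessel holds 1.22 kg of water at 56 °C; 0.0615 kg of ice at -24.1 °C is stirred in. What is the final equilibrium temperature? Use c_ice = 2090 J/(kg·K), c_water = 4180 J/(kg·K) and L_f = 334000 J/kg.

T_f ≈ 48.9 °C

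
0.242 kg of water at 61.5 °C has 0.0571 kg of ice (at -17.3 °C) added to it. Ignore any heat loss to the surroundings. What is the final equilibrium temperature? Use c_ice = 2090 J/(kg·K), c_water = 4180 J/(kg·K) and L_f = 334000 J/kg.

T_f ≈ 32.9 °C

Heat gained plus heat lost sum to zero:
warm ice to 0 °C: 0.0571·2090·(0 − (-17.3)) = 2064.6
  fusion: m_ice L_f = 0.0571·334000 = 19071
  meltwater 0→T: 0.0571·4180·T = 238.68 T
  water cools: 0.242·4180·(T − 61.5) = 1011.6(T − 61.5)
1250.2 T = 62211 − 21136 = 41075
T ≈ 32.85 °C. Since T > 0 °C, the all-ice-melts assumption holds.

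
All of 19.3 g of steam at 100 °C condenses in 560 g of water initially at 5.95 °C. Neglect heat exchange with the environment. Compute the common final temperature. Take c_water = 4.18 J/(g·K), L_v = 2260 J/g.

T_f ≈ 27.1 °C

Heat gained plus heat lost sum to zero:
latent heat released on condensation: 19.3×2260 = 43618; condensed water 100 °C→T: 80.67(T − 100); original water: 2340.8(T − 5.95)
2421.5 T = 43618 + 8067.4 + 13928 = 65613
T ≈ 27.10 °C, under the boiling point, so the assumption holds.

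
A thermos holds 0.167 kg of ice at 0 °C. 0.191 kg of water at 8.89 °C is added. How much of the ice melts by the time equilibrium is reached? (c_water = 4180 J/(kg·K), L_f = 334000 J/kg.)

m_melted ≈ 0.0213 kg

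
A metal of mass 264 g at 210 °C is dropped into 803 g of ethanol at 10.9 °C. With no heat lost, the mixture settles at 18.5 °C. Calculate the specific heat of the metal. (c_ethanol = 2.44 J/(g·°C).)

Conservation of energy gives ΣQ = 0:
264×c×(18.5 − 210) + 803×2.44×(18.5 − 10.9) = 0
-50556 c = -14891
c = -14891/-50556 ≈ 0.2945 J/(g·°C)

c ≈ 0.295 J/(g·°C)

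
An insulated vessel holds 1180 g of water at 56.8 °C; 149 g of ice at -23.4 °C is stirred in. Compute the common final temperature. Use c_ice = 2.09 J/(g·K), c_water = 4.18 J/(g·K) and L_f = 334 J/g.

T_f ≈ 40.2 °C

Setting the total heat transfer to zero:
ice -23.4→0 °C: 149×2.09×23.4 = 7287
  latent heat to melt: 149×334 = 49766
  warm the meltwater: 622.82 T
  water: 4932.4(T − 56.8)
5555.2 T = 280160 − 57053 = 223107
T ≈ 40.16 °C — above 0 °C, consistent with complete melting.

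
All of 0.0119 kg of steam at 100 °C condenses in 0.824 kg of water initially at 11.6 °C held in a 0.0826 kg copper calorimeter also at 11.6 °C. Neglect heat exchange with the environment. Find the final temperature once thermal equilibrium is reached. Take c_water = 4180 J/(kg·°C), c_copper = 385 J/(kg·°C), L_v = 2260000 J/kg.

Taking heat into each body as positive, Σ m c ΔT = 0:
condense steam: −0.0119·2260000 = −26894; condensed water 100 °C→T: 49.74(T − 100); original water: 3444.3(T − 11.6); copper cup: 0.0826·385·(T − 11.6) = 31.8(T − 11.6)
3525.9 T = 26894 + 4974.2 + 40323 = 72191
T ≈ 20.47 °C (< 100 °C, so full condensation is consistent).

T_f ≈ 20.5 °C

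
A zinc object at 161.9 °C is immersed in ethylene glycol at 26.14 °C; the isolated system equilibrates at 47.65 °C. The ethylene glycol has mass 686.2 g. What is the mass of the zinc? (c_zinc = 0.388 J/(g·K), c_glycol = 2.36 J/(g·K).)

|Q_zinc| = |Q_glycol|:
m·0.388·(161.9 − 47.65) = 686.2·2.36·(47.65 − 26.14)
44.33 m = 34834  ⇒  m ≈ 785.8 g

m ≈ 786 g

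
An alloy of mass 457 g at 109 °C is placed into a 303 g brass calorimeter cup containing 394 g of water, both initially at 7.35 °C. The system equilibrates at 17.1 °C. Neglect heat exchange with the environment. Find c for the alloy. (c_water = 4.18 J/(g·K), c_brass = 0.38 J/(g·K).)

c ≈ 0.409 J/(g·K)

Heat gained plus heat lost sum to zero:
457·c·(17.1 − 109) + 394·4.18·(17.1 − 7.35) + 303·0.38·(17.1 − 7.35) = 0
-41998 c = -17180
c = -17180/-41998 ≈ 0.4091 J/(g·K)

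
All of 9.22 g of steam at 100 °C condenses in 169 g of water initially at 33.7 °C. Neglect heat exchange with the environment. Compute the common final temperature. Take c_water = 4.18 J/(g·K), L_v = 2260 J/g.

Energy conservation, ΣQ = 0:
steam→water at 100 °C releases m L_v = 9.22·2260 = 20837
  condensed water 100 °C→T: 38.54(T − 100)
  original water: 706.42(T − 33.7)
744.96 T = 20837 + 3854 + 23806 = 48498
T ≈ 65.10 °C — below 100 °C, confirming all the steam condensed.

T_f ≈ 65.1 °C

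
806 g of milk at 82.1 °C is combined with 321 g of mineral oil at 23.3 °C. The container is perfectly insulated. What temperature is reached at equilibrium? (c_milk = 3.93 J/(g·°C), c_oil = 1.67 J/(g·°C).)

T_f ≈ 73.6 °C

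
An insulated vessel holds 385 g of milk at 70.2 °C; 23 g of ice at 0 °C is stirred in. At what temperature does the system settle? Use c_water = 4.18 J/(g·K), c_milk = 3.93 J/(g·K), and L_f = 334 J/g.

T_f ≈ 61.2 °C

Net heat exchanged in the isolated system is zero:
latent heat to melt: 23×334 = 7682
  meltwater 0→T: 23×4.18×T = 96.14 T
  milk cools: 385×3.93×(T − 70.2) = 1513(T − 70.2)
1609.2 T = 106216 − 7682 = 98534
T ≈ 61.23 °C. Since T > 0 °C, the all-ice-melts assumption holds.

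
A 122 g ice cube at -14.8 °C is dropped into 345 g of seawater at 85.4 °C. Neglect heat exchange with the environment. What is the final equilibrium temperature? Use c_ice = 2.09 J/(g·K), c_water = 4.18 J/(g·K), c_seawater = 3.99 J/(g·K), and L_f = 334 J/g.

Taking heat into each body as positive, Σ m c ΔT = 0:
warm ice to 0 °C: 122×2.09×(0 − (-14.8)) = 3773.7
  melt ice: 122×334 = 40748
  meltwater 0→T: 122×4.18×T = 509.96 T
  seawater cools: 345×3.99×(T − 85.4) = 1376.6(T − 85.4)
1886.5 T = 117557 − 44522 = 73036
T ≈ 38.71 °C (positive, so assuming full melt was valid).

T_f ≈ 38.7 °C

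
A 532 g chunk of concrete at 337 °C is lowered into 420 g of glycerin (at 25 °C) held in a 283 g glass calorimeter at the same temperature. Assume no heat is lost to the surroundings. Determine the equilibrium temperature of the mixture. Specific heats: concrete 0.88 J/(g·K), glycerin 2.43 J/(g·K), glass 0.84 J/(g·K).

T_f ≈ 109.6 °C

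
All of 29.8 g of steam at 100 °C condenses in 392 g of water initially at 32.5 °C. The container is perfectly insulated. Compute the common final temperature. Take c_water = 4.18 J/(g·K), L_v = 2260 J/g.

Let T be the final temperature. ΣQ_i = 0:
latent heat released on condensation: 29.8×2260 = 67348
  condensed water 100 °C→T: 124.56(T − 100)
  original water: 1638.6(T − 32.5)
1763.1 T = 67348 + 12456 + 53253 = 133058
T ≈ 75.47 °C — below 100 °C, confirming all the steam condensed.

T_f ≈ 75.5 °C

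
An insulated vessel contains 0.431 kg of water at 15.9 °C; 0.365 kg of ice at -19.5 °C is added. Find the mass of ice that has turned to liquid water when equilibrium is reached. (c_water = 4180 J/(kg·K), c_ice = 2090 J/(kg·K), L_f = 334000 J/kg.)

m_melted ≈ 0.0412 kg

Cooling the water to 0 °C releases 0.431×4180×15.9 = 28645 J.
Of that, 0.365×2090×19.5 = 14876 J goes to bring the ice to 0 °C, leaving 13770 J.
To melt every bit of ice: 0.365×334000 = 121910 J.
13770 J < 121910 J, so only part of the ice melts and the system sits at 0 °C.
m_melt = 13770 / L_f = 0.04123 kg.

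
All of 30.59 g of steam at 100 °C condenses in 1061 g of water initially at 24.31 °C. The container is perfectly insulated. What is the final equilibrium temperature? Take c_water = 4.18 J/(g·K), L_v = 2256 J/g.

Energy balance with sensible and latent terms:
steam→water at 100 °C releases m L_v = 30.59×2256 = 69011; condensed water 100 °C→T: 127.87(T − 100); water warms: 1061×4.18×(T − 24.31) = 4435(T − 24.31)
4562.8 T = 69011 + 12787 + 107814 = 189612
T ≈ 41.56 °C (< 100 °C, so full condensation is consistent).

T_f ≈ 41.6 °C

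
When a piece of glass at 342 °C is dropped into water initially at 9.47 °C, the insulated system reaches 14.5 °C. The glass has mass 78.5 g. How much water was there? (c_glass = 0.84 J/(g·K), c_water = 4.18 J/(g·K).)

m ≈ 1030 g

Conservation of energy gives ΣQ = 0:
78.5×0.84×(14.5 − 342) + m×4.18×(14.5 − 9.47) = 0
21.03 m = 21595
m = 21595/21.03 ≈ 1027 g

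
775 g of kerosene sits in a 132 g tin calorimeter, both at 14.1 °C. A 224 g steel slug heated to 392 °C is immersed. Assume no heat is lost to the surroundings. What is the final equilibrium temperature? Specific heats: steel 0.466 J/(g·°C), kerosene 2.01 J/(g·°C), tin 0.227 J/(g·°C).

T_f ≈ 37.4 °C

Taking heat into each body as positive, Σ m c ΔT = 0:
224×0.466×(T − 392) + 775×2.01×(T − 14.1) + 132×0.227×(T − 14.1) = 0
104.38(T − 392) + 1557.7(T − 14.1) + 29.96(T − 14.1) = 0
1692.1 T = 63305
T ≈ 37.41 °C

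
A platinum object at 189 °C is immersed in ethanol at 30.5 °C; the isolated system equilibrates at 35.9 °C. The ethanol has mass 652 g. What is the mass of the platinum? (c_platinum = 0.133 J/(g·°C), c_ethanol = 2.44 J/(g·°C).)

m ≈ 422 g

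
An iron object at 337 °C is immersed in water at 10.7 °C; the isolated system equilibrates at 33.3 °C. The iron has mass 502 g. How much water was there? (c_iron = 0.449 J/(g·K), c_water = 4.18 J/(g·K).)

m ≈ 725 g

Let T be the final temperature. ΣQ_i = 0:
502·0.449·(33.3 − 337) + m·4.18·(33.3 − 10.7) = 0
94.47 m = 68453
m = 68453/94.47 ≈ 724.6 g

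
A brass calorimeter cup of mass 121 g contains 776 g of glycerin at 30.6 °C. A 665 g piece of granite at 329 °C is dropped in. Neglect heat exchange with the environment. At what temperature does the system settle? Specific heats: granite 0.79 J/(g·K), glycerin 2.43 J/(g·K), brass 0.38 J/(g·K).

Energy conservation, ΣQ = 0:
665×0.79×(T − 329) + 776×2.43×(T − 30.6) + 121×0.38×(T − 30.6) = 0
525.35(T − 329) + 1885.7(T − 30.6) + 45.98(T − 30.6) = 0
(525.35 + 1885.7 + 45.98) T = 525.35×329 + 1885.7×30.6 + 45.98×30.6
T ≈ 94.40 °C

T_f ≈ 94.4 °C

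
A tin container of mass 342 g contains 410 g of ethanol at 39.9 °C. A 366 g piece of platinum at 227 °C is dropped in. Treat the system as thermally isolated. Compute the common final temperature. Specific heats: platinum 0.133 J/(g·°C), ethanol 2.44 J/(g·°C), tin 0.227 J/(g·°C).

T_f ≈ 48.0 °C

Energy conservation, ΣQ = 0:
366×0.133×(T − 227) + 410×2.44×(T − 39.9) + 342×0.227×(T − 39.9) = 0
48.68(T − 227) + 1000.4(T − 39.9) + 77.63(T − 39.9) = 0
1126.7 T = 54063
T = 54063/1126.7 ≈ 47.98 °C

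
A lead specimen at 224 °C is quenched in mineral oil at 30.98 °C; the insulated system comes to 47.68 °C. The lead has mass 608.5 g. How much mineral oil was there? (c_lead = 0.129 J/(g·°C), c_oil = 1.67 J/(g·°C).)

m ≈ 496 g

Let T be the final temperature. ΣQ_i = 0:
608.5×0.129×(47.68 − 224) + m×1.67×(47.68 − 30.98) = 0
27.89 m = 13841
m = 13841/27.89 ≈ 496.3 g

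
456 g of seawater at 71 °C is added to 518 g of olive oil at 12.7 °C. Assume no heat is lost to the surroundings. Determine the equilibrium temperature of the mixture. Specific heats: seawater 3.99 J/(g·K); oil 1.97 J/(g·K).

Heat gained plus heat lost sum to zero:
456·3.99·(T − 71) + 518·1.97·(T − 12.7) = 0
1819.4(T − 71) + 1020.5(T − 12.7) = 0
(1819.4 + 1020.5) T = 1819.4·71 + 1020.5·12.7
T = 142140/2839.9 ≈ 50.05 °C

T_f ≈ 50.1 °C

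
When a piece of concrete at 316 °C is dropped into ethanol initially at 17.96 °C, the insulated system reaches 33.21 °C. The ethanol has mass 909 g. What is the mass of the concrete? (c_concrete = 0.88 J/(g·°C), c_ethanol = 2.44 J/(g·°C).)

m ≈ 136 g

|Q_concrete| = |Q_ethanol|:
m·0.88·(316 − 33.21) = 909·2.44·(33.21 − 17.96)
248.86 m = 33824  ⇒  m ≈ 135.9 g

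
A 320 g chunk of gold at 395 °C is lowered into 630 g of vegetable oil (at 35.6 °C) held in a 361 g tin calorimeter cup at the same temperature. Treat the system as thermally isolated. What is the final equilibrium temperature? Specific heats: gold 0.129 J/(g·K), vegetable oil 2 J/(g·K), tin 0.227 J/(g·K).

T_f ≈ 46.3 °C

Conservation of energy gives ΣQ = 0:
320*0.129*(T − 395) + 630*2*(T − 35.6) + 361*0.227*(T − 35.6) = 0
41.28(T − 395) + 1260(T − 35.6) + 81.95(T − 35.6) = 0
1383.2 T = 64079
T ≈ 46.33 °C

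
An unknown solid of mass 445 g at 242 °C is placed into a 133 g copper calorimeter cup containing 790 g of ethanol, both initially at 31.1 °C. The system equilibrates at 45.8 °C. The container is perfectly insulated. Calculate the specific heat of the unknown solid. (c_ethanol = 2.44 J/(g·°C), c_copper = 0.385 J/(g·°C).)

Conservation of energy gives ΣQ = 0:
445·c·(45.8 − 242) + 790·2.44·(45.8 − 31.1) + 133·0.385·(45.8 − 31.1) = 0
-87309 c = -29088
c = -29088/-87309 ≈ 0.3332 J/(g·°C)

c ≈ 0.333 J/(g·°C)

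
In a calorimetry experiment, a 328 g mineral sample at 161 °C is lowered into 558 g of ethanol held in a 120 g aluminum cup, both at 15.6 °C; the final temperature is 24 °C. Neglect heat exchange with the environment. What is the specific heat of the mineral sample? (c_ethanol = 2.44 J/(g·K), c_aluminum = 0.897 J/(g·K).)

c ≈ 0.275 J/(g·K)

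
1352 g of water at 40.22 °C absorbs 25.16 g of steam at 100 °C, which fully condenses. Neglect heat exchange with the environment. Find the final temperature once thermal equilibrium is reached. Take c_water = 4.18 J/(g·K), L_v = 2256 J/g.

T_f ≈ 51.2 °C

Setting the total heat transfer to zero:
latent heat released on condensation: 25.16×2256 = 56761
  condensed water 100 °C→T: 105.17(T − 100)
  original water: 5651.4(T − 40.22)
5756.5 T = 56761 + 10517 + 227298 = 294576
T ≈ 51.17 °C — below 100 °C, confirming all the steam condensed.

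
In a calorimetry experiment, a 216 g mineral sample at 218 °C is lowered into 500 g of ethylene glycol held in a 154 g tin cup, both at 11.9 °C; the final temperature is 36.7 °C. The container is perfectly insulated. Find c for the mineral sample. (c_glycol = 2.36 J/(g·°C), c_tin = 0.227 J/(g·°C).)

Let T be the final temperature. ΣQ_i = 0:
216·c·(36.7 − 218) + 500·2.36·(36.7 − 11.9) + 154·0.227·(36.7 − 11.9) = 0
-39161 c = -30131
c = -30131/-39161 ≈ 0.7694 J/(g·°C)

c ≈ 0.769 J/(g·°C)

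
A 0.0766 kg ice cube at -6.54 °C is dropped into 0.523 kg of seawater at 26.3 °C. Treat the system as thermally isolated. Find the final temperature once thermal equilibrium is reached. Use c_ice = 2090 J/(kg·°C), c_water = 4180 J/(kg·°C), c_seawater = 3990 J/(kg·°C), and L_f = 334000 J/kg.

T_f ≈ 11.7 °C

Taking heat into each body as positive, Σ m c ΔT = 0:
ice -6.54→0 °C: 0.0766×2090×6.54 = 1047
  melt ice: 0.0766×334000 = 25584
  meltwater 0→T: 0.0766×4180×T = 320.19 T
  seawater cools: 0.523×3990×(T − 26.3) = 2086.8(T − 26.3)
2407 T = 54882 − 26631 = 28251
T ≈ 11.74 °C — above 0 °C, consistent with complete melting.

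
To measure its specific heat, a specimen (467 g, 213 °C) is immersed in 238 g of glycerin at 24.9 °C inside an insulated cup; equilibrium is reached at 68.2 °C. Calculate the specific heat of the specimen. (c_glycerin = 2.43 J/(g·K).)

m_s c (T_s − T_f) = m_glycerin c_glycerin (T_f − T_0):
467·c·(213 − 68.2) = 238·2.43·(68.2 − 24.9)
67622 c = 25042  ⇒  c ≈ 0.3703 J/(g·K)

c ≈ 0.37 J/(g·K)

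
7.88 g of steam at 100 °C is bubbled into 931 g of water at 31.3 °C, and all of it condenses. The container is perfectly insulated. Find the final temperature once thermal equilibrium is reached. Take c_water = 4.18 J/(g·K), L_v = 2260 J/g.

Conservation of energy gives ΣQ = 0:
condense steam: −7.88·2260 = −17809; condensate cools 100→T: 7.88·4.18·(T − 100) = 32.94(T − 100); original water: 3891.6(T − 31.3)
3924.5 T = 17809 + 3293.8 + 121806 = 142909
T ≈ 36.41 °C (< 100 °C, so full condensation is consistent).

T_f ≈ 36.4 °C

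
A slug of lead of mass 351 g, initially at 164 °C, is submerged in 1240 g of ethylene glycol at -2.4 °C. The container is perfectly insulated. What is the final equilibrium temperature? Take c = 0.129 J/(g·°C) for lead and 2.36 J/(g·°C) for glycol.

T_f ≈ 0.1 °C

T_f is the heat-capacity-weighted average of the initial temperatures:
T_f = (45.28·164 + 2926.4·(-2.4)) / (45.28 + 2926.4)
    = 402.4 / 2971.7 ≈ 0.14 °C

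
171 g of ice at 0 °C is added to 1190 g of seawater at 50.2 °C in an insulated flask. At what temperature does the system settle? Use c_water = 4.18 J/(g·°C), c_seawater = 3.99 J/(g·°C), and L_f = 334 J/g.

Energy balance with sensible and latent terms:
fusion: m_ice L_f = 171×334 = 57114
  meltwater 0→T: 171×4.18×T = 714.78 T
  seawater: 4748.1(T − 50.2)
5462.9 T = 238355 − 57114 = 181241
T ≈ 33.18 °C (positive, so assuming full melt was valid).

T_f ≈ 33.2 °C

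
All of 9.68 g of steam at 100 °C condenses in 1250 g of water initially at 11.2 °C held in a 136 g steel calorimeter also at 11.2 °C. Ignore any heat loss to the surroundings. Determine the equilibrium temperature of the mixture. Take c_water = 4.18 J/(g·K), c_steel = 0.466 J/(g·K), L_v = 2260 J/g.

T_f ≈ 16.0 °C

Setting the total heat transfer to zero:
steam→water at 100 °C releases m L_v = 9.68·2260 = 21877; condensate cools 100→T: 9.68·4.18·(T − 100) = 40.46(T − 100); original water: 5225(T − 11.2); cup: 63.38(T − 11.2)
5328.8 T = 21877 + 4046.2 + 59230 = 85153
T ≈ 15.98 °C, under the boiling point, so the assumption holds.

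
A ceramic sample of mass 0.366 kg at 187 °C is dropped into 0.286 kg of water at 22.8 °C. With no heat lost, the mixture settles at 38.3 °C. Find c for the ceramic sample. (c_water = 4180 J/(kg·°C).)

Conservation of energy gives ΣQ = 0:
0.366×c×(38.3 − 187) + 0.286×4180×(38.3 − 22.8) = 0
-54.42 c = -18530
c = -18530/-54.42 ≈ 340.5 J/(kg·°C)

c ≈ 340 J/(kg·°C)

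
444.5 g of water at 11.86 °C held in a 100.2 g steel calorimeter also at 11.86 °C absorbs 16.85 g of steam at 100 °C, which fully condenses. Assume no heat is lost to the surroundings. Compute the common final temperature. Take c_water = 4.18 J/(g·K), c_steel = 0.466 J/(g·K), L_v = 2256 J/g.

Heat gained plus heat lost sum to zero:
steam→water at 100 °C releases m L_v = 16.85×2256 = 38014
  condensed water 100 °C→T: 70.43(T − 100)
  original water: 1858(T − 11.86)
  steel cup: 100.2×0.466×(T − 11.86) = 46.69(T − 11.86)
1975.1 T = 38014 + 7043.3 + 22590 = 67647
T ≈ 34.25 °C (< 100 °C, so full condensation is consistent).

T_f ≈ 34.2 °C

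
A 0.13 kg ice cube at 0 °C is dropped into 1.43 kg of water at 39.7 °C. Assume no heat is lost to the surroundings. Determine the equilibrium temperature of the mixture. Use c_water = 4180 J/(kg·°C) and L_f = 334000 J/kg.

T_f ≈ 29.7 °C

Sum of m c ΔT and latent-heat terms is zero:
fusion: m_ice L_f = 0.13×334000 = 43420
  warm the meltwater: 543.4 T
  water: 5977.4(T − 39.7)
6520.8 T = 237303 − 43420 = 193883
T ≈ 29.73 °C (positive, so assuming full melt was valid).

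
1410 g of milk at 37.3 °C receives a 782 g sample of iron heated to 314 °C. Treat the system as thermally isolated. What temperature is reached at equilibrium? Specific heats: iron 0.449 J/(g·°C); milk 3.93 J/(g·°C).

T_f ≈ 53.8 °C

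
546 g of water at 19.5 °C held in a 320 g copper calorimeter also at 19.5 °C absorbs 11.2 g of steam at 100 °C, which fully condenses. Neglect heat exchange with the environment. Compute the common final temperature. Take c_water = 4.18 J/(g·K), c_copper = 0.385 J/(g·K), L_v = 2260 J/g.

T_f ≈ 31.4 °C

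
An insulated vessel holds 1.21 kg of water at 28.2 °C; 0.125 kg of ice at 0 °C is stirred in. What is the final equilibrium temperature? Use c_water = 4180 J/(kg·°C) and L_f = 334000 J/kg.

T_f ≈ 18.1 °C

Net heat exchanged in the isolated system is zero:
melt ice: 0.125×334000 = 41750
  meltwater 0→T: 0.125×4180×T = 522.5 T
  water cools: 1.21×4180×(T − 28.2) = 5057.8(T − 28.2)
5580.3 T = 142630 − 41750 = 100880
T ≈ 18.08 °C — above 0 °C, consistent with complete melting.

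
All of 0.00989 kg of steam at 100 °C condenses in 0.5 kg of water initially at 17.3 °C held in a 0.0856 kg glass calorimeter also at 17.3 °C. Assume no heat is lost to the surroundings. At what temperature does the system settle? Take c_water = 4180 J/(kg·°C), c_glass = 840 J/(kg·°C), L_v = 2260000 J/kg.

Let T be the final temperature. ΣQ_i = 0:
steam→water at 100 °C releases m L_v = 0.00989·2260000 = 22351
  condensed water 100 °C→T: 41.34(T − 100)
  water warms: 0.5·4180·(T − 17.3) = 2090(T − 17.3)
  glass cup: 0.0856·840·(T − 17.3) = 71.9(T − 17.3)
2203.2 T = 22351 + 4134 + 37401 = 63886
T ≈ 29.00 °C — below 100 °C, confirming all the steam condensed.

T_f ≈ 29.0 °C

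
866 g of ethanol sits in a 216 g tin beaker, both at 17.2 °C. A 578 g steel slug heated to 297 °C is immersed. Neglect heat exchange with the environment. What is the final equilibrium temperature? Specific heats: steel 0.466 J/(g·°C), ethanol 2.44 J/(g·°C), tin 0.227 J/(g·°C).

With ΣQ=0 the equilibrium temperature is the m·c-weighted mean:
T_f = (269.35·297 + 2113·17.2 + 49.03·17.2) / (269.35 + 2113 + 49.03)
    = 117184 / 2431.4 ≈ 48.20 °C

T_f ≈ 48.2 °C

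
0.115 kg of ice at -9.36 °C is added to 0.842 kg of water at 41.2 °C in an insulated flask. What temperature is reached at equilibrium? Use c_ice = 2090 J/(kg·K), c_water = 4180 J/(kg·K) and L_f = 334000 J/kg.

Net heat exchanged in the isolated system is zero:
warm ice to 0 °C: 0.115·2090·(0 − (-9.36)) = 2249.7
  latent heat to melt: 0.115·334000 = 38410
  meltwater 0→T: 0.115·4180·T = 480.7 T
  water cools: 0.842·4180·(T − 41.2) = 3519.6(T − 41.2)
4000.3 T = 145006 − 40660 = 104346
T ≈ 26.08 °C (positive, so assuming full melt was valid).

T_f ≈ 26.1 °C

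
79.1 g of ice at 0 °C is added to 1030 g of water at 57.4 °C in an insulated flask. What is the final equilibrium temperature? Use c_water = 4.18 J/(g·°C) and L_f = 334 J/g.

T_f ≈ 47.6 °C

Conservation of energy gives ΣQ = 0:
fusion: m_ice L_f = 79.1×334 = 26419; meltwater 0→T: 79.1×4.18×T = 330.64 T; water cools: 1030×4.18×(T − 57.4) = 4305.4(T − 57.4)
4636 T = 247130 − 26419 = 220711
T ≈ 47.61 °C. Since T > 0 °C, the all-ice-melts assumption holds.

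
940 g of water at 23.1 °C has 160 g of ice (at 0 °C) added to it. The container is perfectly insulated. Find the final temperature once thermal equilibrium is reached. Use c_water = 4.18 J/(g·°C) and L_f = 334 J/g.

T_f ≈ 8.1 °C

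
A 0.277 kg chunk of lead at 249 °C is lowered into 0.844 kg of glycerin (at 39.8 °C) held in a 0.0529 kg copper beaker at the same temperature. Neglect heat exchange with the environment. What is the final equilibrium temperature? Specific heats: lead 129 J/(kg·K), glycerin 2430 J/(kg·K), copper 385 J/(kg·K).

With ΣQ=0 the equilibrium temperature is the m·c-weighted mean:
T_f = (35.73·249 + 2050.9·39.8 + 20.37·39.8) / (35.73 + 2050.9 + 20.37)
    = 91335 / 2107 ≈ 43.35 °C

T_f ≈ 43.3 °C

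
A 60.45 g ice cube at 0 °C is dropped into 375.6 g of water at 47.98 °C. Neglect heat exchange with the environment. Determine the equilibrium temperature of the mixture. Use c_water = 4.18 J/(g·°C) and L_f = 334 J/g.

T_f ≈ 30.3 °C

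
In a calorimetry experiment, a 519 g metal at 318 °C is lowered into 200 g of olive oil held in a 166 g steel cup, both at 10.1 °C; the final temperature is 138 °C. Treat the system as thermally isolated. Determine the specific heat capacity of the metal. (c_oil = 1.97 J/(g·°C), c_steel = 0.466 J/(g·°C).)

c ≈ 0.645 J/(g·°C)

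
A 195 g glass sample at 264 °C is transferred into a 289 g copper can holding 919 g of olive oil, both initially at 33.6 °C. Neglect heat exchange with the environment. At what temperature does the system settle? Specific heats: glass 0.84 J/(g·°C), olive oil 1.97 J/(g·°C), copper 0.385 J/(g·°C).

T_f is the heat-capacity-weighted average of the initial temperatures:
T_f = (163.8×264 + 1810.4×33.6 + 111.27×33.6) / (163.8 + 1810.4 + 111.27)
    = 107812 / 2085.5 ≈ 51.70 °C

T_f ≈ 51.7 °C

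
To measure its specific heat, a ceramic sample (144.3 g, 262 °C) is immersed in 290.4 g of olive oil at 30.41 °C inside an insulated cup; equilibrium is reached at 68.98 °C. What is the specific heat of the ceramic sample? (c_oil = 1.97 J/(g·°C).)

Energy conservation, ΣQ = 0:
144.3×c×(68.98 − 262) + 290.4×1.97×(68.98 − 30.41) = 0
-27853 c = -22065
c = -22065/-27853 ≈ 0.7922 J/(g·°C)

c ≈ 0.792 J/(g·°C)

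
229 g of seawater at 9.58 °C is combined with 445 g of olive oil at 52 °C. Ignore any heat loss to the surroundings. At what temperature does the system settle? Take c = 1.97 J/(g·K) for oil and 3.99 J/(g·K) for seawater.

|Q_oil| = |Q_seawater|:
445*1.97*(52 − T) = 229*3.99*(T − 9.58)
876.65(52 − T) = 913.71(T − 9.58)
1790.4 T = 54339  ⇒  T ≈ 30.35 °C

T_f ≈ 30.4 °C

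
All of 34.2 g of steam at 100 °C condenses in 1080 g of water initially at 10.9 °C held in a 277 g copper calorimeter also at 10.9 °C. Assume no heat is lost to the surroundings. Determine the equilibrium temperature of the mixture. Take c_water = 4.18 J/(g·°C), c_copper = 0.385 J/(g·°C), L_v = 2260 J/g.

Net heat exchanged in the isolated system is zero:
condense steam: −34.2·2260 = −77292
  condensed water 100 °C→T: 142.96(T − 100)
  original water: 4514.4(T − 10.9)
  copper cup: 277·0.385·(T − 10.9) = 106.64(T − 10.9)
4764 T = 77292 + 14296 + 50369 = 141957
T ≈ 29.80 °C, under the boiling point, so the assumption holds.

T_f ≈ 29.8 °C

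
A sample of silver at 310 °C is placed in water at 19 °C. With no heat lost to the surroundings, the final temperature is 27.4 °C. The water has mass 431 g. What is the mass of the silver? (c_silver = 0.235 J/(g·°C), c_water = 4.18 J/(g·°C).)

Taking heat into each body as positive, Σ m c ΔT = 0:
m·0.235·(27.4 − 310) + 431·4.18·(27.4 − 19) = 0
-66.41 m = -15133
m = -15133/-66.41 ≈ 227.9 g

m ≈ 228 g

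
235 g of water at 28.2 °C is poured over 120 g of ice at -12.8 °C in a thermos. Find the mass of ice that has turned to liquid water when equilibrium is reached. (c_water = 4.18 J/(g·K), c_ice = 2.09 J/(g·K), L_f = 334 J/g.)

m_melted ≈ 73.3 g

Water can give up m c ΔT = 235×4.18×28.2 = 27701 J before reaching 0 °C.
Of that, 120×2.09×12.8 = 3210.2 J goes to bring the ice to 0 °C, leaving 24491 J.
Melting all 120 g of ice would need 120×334 = 40080 J.
Since 24491 < 40080 J, not all the ice melts; equilibrium is at 0 °C.
m_melt = 24491 / L_f = 73.33 g.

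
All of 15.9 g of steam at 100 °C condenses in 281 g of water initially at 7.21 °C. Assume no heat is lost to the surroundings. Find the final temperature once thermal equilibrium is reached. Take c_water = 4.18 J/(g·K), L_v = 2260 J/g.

Net heat exchanged in the isolated system is zero:
condense steam: −15.9×2260 = −35934
  condensate cools 100→T: 15.9×4.18×(T − 100) = 66.46(T − 100)
  original water: 1174.6(T − 7.21)
1241 T = 35934 + 6646.2 + 8468.7 = 51049
T ≈ 41.13 °C (< 100 °C, so full condensation is consistent).

T_f ≈ 41.1 °C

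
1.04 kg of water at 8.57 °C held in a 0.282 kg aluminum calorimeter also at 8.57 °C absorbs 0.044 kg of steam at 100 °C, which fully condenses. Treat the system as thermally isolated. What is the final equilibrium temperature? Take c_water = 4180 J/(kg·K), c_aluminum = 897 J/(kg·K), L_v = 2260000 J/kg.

Energy balance with sensible and latent terms:
steam→water at 100 °C releases m L_v = 0.044×2260000 = 99440
  condensate cools 100→T: 0.044×4180×(T − 100) = 183.92(T − 100)
  water warms: 1.04×4180×(T − 8.57) = 4347.2(T − 8.57)
  aluminum cup: 0.282×897×(T − 8.57) = 252.95(T − 8.57)
4784.1 T = 99440 + 18392 + 39423 = 157255
T ≈ 32.87 °C, under the boiling point, so the assumption holds.

T_f ≈ 32.9 °C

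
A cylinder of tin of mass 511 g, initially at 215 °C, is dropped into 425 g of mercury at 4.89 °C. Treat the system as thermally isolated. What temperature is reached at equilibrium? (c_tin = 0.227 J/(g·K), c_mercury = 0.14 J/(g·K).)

T_f ≈ 143.8 °C

Heat lost by the tin equals heat gained by the mercury:
511*0.227*(215 − T) = 425*0.14*(T − 4.89)
116(215 − T) = 59.5(T − 4.89)
175.5 T = 25230  ⇒  T ≈ 143.76 °C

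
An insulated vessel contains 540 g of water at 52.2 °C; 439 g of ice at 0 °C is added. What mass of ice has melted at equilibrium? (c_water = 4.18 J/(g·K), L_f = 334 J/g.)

m_melted ≈ 353 g

Water can give up m c ΔT = 540×4.18×52.2 = 117826 J before reaching 0 °C.
To melt every bit of ice: 439×334 = 146626 J.
Since 117826 < 146626 J, not all the ice melts; equilibrium is at 0 °C.
m_melt = 117826 / L_f = 352.8 g.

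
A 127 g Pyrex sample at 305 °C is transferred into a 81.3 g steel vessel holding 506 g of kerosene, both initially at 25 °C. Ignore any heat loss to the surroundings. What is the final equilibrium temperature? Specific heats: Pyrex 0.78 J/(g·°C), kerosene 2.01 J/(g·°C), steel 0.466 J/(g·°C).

T_f ≈ 49.0 °C

Setting the total heat transfer to zero:
127·0.78·(T − 305) + 506·2.01·(T − 25) + 81.3·0.466·(T − 25) = 0
99.06(T − 305) + 1017.1(T − 25) + 37.89(T − 25) = 0
(99.06 + 1017.1 + 37.89) T = 99.06·305 + 1017.1·25 + 37.89·25
T = 56587/1154 ≈ 49.04 °C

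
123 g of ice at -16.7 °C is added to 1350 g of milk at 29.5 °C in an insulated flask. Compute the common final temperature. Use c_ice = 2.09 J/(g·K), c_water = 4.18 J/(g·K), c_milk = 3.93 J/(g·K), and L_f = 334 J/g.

T_f ≈ 19.1 °C

Sum of m c ΔT and latent-heat terms is zero:
warm ice to 0 °C: 123·2.09·(0 − (-16.7)) = 4293.1
  fusion: m_ice L_f = 123·334 = 41082
  meltwater 0→T: 123·4.18·T = 514.14 T
  milk cools: 1350·3.93·(T − 29.5) = 5305.5(T − 29.5)
5819.6 T = 156512 − 45375 = 111137
T ≈ 19.10 °C (positive, so assuming full melt was valid).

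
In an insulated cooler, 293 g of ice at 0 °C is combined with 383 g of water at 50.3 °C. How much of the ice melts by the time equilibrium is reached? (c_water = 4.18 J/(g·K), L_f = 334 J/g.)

Heat available from the water dropping to 0 °C: 383×4.18×50.3 = 80527 J.
Melting all 293 g of ice would need 293×334 = 97862 J.
That's not enough to melt it all — equilibrium is at 0 °C with ice remaining.
m_melt = 80527 / L_f = 241.1 g.

m_melted ≈ 241 g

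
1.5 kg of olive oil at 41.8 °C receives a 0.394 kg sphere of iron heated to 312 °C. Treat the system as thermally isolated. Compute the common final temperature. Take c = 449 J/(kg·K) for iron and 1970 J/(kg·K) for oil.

T_f ≈ 57.1 °C

With ΣQ=0 the equilibrium temperature is the m·c-weighted mean:
T_f = (176.91·312 + 2955·41.8) / (176.91 + 2955)
    = 178714 / 3131.9 ≈ 57.06 °C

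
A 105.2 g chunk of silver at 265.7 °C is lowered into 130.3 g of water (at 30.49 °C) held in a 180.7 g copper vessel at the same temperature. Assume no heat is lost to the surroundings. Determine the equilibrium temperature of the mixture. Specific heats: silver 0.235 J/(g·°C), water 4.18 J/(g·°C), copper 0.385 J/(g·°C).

T_f ≈ 39.6 °C

T_f = Σ m_i c_i T_i / Σ m_i c_i:
T_f = (24.72·265.7 + 544.65·30.49 + 69.57·30.49) / (24.72 + 544.65 + 69.57)
    = 25296 / 638.95 ≈ 39.59 °C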